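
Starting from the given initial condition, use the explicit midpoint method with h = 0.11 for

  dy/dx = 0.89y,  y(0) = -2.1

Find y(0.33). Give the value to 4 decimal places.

Midpoint: k1 = f(x_n, y_n); k2 = f(x_n + h/2, y_n + (h/2)·k1); y_{n+1} = y_n + h·k2.
x=0.000000, y=-2.100000:
  k1 = f(0.000000, -2.100000) = -1.869000
  k2 = f(0.055000, -2.202795) = -1.960488
  y ← -2.100000 + 0.11·(-1.960488) = -2.315654
x=0.110000, y=-2.315654:
  k1 = f(0.110000, -2.315654) = -2.060932
  k2 = f(0.165000, -2.429005) = -2.161814
  y ← -2.315654 + 0.11·(-2.161814) = -2.553453
x=0.220000, y=-2.553453:
  k1 = f(0.220000, -2.553453) = -2.272573
  k2 = f(0.275000, -2.678445) = -2.383816
  y ← -2.553453 + 0.11·(-2.383816) = -2.815673
y(0.33) ≈ -2.8157

-2.8157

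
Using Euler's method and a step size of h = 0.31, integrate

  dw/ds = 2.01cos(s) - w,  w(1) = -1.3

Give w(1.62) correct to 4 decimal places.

-0.2260

Euler: w_{n+1} = w_n + h·f(s_n, w_n).
s=1.000000, w=-1.300000: f=2.386008 → w ← -1.300000 + 0.31·2.386008 = -0.560338
s=1.310000, w=-0.560338: f=1.078616 → w ← -0.560338 + 0.31·1.078616 = -0.225967
w(1.62) ≈ -0.2260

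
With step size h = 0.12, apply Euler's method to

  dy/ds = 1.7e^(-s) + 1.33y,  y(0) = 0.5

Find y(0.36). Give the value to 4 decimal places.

Euler: y_{n+1} = y_n + h·f(s_n, y_n).
s=0.000000, y=0.500000: f=2.365000 → y ← 0.500000 + 0.12·2.365000 = 0.783800
s=0.120000, y=0.783800: f=2.550219 → y ← 0.783800 + 0.12·2.550219 = 1.089826
s=0.240000, y=1.089826: f=2.786736 → y ← 1.089826 + 0.12·2.786736 = 1.424235
y(0.36) ≈ 1.4242

1.4242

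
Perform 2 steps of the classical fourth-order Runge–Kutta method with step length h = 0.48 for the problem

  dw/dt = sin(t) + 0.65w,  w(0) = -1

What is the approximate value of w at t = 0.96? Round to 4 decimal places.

RK4: k1 = f(t_n, w_n); k2 = f(t_n + h/2, w_n + (h/2)·k1); k3 = f(t_n + h/2, w_n + (h/2)·k2); k4 = f(t_n + h, w_n + h·k3); w_{n+1} = w_n + (h/6)·(k1 + 2k2 + 2k3 + k4).
t=0.000000, w=-1.000000:
  k1 = f(0.000000, -1.000000) = -0.650000
  k2 = f(0.240000, -1.156000) = -0.513697
  k3 = f(0.240000, -1.123287) = -0.492434
  k4 = f(0.480000, -1.236368) = -0.341860
  w ← -1.000000 + (0.48/6)·(k1 + 2k2 + 2k3 + k4) = -1.240330
t=0.480000, w=-1.240330:
  k1 = f(0.480000, -1.240330) = -0.344435
  k2 = f(0.720000, -1.322994) = -0.200562
  k3 = f(0.720000, -1.288465) = -0.178117
  k4 = f(0.960000, -1.325826) = -0.042595
  w ← -1.240330 + (0.48/6)·(k1 + 2k2 + 2k3 + k4) = -1.331881
w(0.96) ≈ -1.3319

-1.3319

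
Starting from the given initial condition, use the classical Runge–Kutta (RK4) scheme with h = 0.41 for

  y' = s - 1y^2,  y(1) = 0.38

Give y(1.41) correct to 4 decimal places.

0.7408

RK4: k1 = f(s_n, y_n); k2 = f(s_n + h/2, y_n + (h/2)·k1); k3 = f(s_n + h/2, y_n + (h/2)·k2); k4 = f(s_n + h, y_n + h·k3); y_{n+1} = y_n + (h/6)·(k1 + 2k2 + 2k3 + k4).
s=1.000000, y=0.380000:
  k1 = f(1.000000, 0.380000) = 0.855600
  k2 = f(1.205000, 0.555398) = 0.896533
  k3 = f(1.205000, 0.563789) = 0.887142
  k4 = f(1.410000, 0.743728) = 0.856869
  y ← 0.380000 + (0.41/6)·(k1 + 2k2 + 2k3 + k4) = 0.740788
y(1.41) ≈ 0.7408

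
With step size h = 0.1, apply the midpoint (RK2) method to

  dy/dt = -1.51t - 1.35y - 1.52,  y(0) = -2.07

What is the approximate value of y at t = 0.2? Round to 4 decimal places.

-1.8755

Midpoint: k1 = f(t_n, y_n); k2 = f(t_n + h/2, y_n + (h/2)·k1); y_{n+1} = y_n + h·k2.
t=0.000000, y=-2.070000:
  k1 = f(0.000000, -2.070000) = 1.274500
  k2 = f(0.050000, -2.006275) = 1.112971
  y ← -2.070000 + 0.1·1.112971 = -1.958703
t=0.100000, y=-1.958703:
  k1 = f(0.100000, -1.958703) = 0.973249
  k2 = f(0.150000, -1.910040) = 0.832055
  y ← -1.958703 + 0.1·0.832055 = -1.875497
y(0.2) ≈ -1.8755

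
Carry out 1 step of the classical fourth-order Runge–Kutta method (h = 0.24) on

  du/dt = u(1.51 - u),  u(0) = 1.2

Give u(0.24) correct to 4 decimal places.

1.2799

RK4: k1 = f(t_n, u_n); k2 = f(t_n + h/2, u_n + (h/2)·k1); k3 = f(t_n + h/2, u_n + (h/2)·k2); k4 = f(t_n + h, u_n + h·k3); u_{n+1} = u_n + (h/6)·(k1 + 2k2 + 2k3 + k4).
t=0.000000, u=1.200000:
  k1 = f(0.000000, 1.200000) = 0.372000
  k2 = f(0.120000, 1.244640) = 0.330278
  k3 = f(0.120000, 1.239633) = 0.335156
  k4 = f(0.240000, 1.280437) = 0.293941
  u ← 1.200000 + (0.24/6)·(k1 + 2k2 + 2k3 + k4) = 1.279872
u(0.24) ≈ 1.2799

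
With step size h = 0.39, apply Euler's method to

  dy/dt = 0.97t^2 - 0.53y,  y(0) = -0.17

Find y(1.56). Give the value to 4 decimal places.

0.6693

Euler: y_{n+1} = y_n + h·f(t_n, y_n).
t=0.000000, y=-0.170000: f=0.090100 → y ← -0.170000 + 0.39·0.090100 = -0.134861
t=0.390000, y=-0.134861: f=0.219013 → y ← -0.134861 + 0.39·0.219013 = -0.049446
t=0.780000, y=-0.049446: f=0.616354 → y ← -0.049446 + 0.39·0.616354 = 0.190932
t=1.170000, y=0.190932: f=1.226639 → y ← 0.190932 + 0.39·1.226639 = 0.669322
y(1.56) ≈ 0.6693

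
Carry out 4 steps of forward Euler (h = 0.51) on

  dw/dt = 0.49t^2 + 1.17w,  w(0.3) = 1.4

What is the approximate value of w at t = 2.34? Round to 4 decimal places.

11.1413

Euler: w_{n+1} = w_n + h·f(t_n, w_n).
t=0.300000, w=1.400000: f=1.682100 → w ← 1.400000 + 0.51·1.682100 = 2.257871
t=0.810000, w=2.257871: f=2.963198 → w ← 2.257871 + 0.51·2.963198 = 3.769102
t=1.320000, w=3.769102: f=5.263625 → w ← 3.769102 + 0.51·5.263625 = 6.453551
t=1.830000, w=6.453551: f=9.191616 → w ← 6.453551 + 0.51·9.191616 = 11.141275
w(2.34) ≈ 11.1413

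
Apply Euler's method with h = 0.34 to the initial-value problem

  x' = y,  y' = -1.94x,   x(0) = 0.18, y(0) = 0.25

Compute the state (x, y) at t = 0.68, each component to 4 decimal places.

0.3096, -0.0435

Euler on (x,y): x_{n+1} = x_n + h·x', y_{n+1} = y_n + h·y'.
0.000000: (0.180000, 0.250000); f=(0.250000, -0.349200) → (0.265000, 0.131272)
0.340000: (0.265000, 0.131272); f=(0.131272, -0.514100) → (0.309632, -0.043522)
(x(0.68), y(0.68)) ≈ (0.3096, -0.0435)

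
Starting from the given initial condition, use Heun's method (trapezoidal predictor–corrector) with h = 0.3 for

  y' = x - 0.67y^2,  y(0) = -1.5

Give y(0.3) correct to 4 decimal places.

-2.0642

Heun: k1 = f(x_n, y_n); k2 = f(x_n + h, y_n + h·k1); y_{n+1} = y_n + (h/2)·(k1 + k2).
x=0.000000, y=-1.500000:
  k1 = f(0.000000, -1.500000) = -1.507500
  k2 = f(0.300000, -1.952250) = -2.253558
  y ← -1.500000 + (0.3/2)·(-1.507500 + (-2.253558)) = -2.064159
y(0.3) ≈ -2.0642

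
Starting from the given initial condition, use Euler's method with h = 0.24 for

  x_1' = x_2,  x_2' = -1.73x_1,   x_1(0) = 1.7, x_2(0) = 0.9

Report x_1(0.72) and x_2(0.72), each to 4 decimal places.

1.8183, -1.4162

Euler on (x_1,x_2): x_1_{n+1} = x_1_n + h·x_1', x_2_{n+1} = x_2_n + h·x_2'.
0.000000: (1.700000, 0.900000); f=(0.900000, -2.941000) → (1.916000, 0.194160)
0.240000: (1.916000, 0.194160); f=(0.194160, -3.314680) → (1.962598, -0.601363)
0.480000: (1.962598, -0.601363); f=(-0.601363, -3.395295) → (1.818271, -1.416234)
(x_1(0.72), x_2(0.72)) ≈ (1.8183, -1.4162)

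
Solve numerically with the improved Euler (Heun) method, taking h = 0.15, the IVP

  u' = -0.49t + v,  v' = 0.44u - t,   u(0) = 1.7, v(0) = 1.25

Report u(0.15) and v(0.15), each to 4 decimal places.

Heun on (u,v): k1 = f(t_n, state_n); k2 = f(t_n + h, state_n + h·k1); state_{n+1} = state_n + (h/2)·(k1 + k2).
0.000000: (1.700000, 1.250000)
  k1 = (1.250000, 0.748000)
  predictor → (1.887500, 1.362200)
  k2 = (1.288700, 0.680500)
  → (1.890402, 1.357138)
(u(0.15), v(0.15)) ≈ (1.8904, 1.3571)

1.8904, 1.3571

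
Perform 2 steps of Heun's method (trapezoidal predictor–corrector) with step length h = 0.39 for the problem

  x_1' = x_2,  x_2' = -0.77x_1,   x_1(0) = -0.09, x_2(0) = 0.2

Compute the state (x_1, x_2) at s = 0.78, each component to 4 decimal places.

Heun on (x_1,x_2): k1 = f(s_n, state_n); k2 = f(s_n + h, state_n + h·k1); state_{n+1} = state_n + (h/2)·(k1 + k2).
0.000000: (-0.090000, 0.200000)
  k1 = (0.200000, 0.069300)
  predictor → (-0.012000, 0.227027)
  k2 = (0.227027, 0.009240)
  → (-0.006730, 0.215315)
0.390000: (-0.006730, 0.215315)
  k1 = (0.215315, 0.005182)
  predictor → (0.077243, 0.217336)
  k2 = (0.217336, -0.059477)
  → (0.077637, 0.204728)
(x_1(0.78), x_2(0.78)) ≈ (0.0776, 0.2047)

0.0776, 0.2047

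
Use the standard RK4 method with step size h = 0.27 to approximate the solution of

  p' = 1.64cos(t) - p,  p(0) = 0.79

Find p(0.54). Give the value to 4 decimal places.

1.1074

RK4: k1 = f(t_n, p_n); k2 = f(t_n + h/2, p_n + (h/2)·k1); k3 = f(t_n + h/2, p_n + (h/2)·k2); k4 = f(t_n + h, p_n + h·k3); p_{n+1} = p_n + (h/6)·(k1 + 2k2 + 2k3 + k4).
t=0.000000, p=0.790000:
  k1 = f(0.000000, 0.790000) = 0.850000
  k2 = f(0.135000, 0.904750) = 0.720328
  k3 = f(0.135000, 0.887244) = 0.737834
  k4 = f(0.270000, 0.989215) = 0.591369
  p ← 0.790000 + (0.27/6)·(k1 + 2k2 + 2k3 + k4) = 0.986096
t=0.270000, p=0.986096:
  k1 = f(0.270000, 0.986096) = 0.594488
  k2 = f(0.405000, 1.066352) = 0.440976
  k3 = f(0.405000, 1.045628) = 0.461700
  k4 = f(0.540000, 1.110755) = 0.295887
  p ← 0.986096 + (0.27/6)·(k1 + 2k2 + 2k3 + k4) = 1.107404
p(0.54) ≈ 1.1074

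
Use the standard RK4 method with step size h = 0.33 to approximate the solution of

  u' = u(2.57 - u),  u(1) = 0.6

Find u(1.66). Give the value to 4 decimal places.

RK4: k1 = f(t_n, u_n); k2 = f(t_n + h/2, u_n + (h/2)·k1); k3 = f(t_n + h/2, u_n + (h/2)·k2); k4 = f(t_n + h, u_n + h·k3); u_{n+1} = u_n + (h/6)·(k1 + 2k2 + 2k3 + k4).
t=1.000000, u=0.600000:
  k1 = f(1.000000, 0.600000) = 1.182000
  k2 = f(1.165000, 0.795030) = 1.411154
  k3 = f(1.165000, 0.832840) = 1.446777
  k4 = f(1.330000, 1.077436) = 1.608142
  u ← 0.600000 + (0.33/6)·(k1 + 2k2 + 2k3 + k4) = 1.067830
t=1.330000, u=1.067830:
  k1 = f(1.330000, 1.067830) = 1.604062
  k2 = f(1.495000, 1.332501) = 1.648969
  k3 = f(1.495000, 1.339910) = 1.648210
  k4 = f(1.660000, 1.611740) = 1.544466
  u ← 1.067830 + (0.33/6)·(k1 + 2k2 + 2k3 + k4) = 1.603689
u(1.66) ≈ 1.6037

1.6037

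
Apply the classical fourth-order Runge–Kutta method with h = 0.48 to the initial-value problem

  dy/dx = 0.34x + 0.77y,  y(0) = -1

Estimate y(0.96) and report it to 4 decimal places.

RK4: k1 = f(x_n, y_n); k2 = f(x_n + h/2, y_n + (h/2)·k1); k3 = f(x_n + h/2, y_n + (h/2)·k2); k4 = f(x_n + h, y_n + h·k3); y_{n+1} = y_n + (h/6)·(k1 + 2k2 + 2k3 + k4).
x=0.000000, y=-1.000000:
  k1 = f(0.000000, -1.000000) = -0.770000
  k2 = f(0.240000, -1.184800) = -0.830696
  k3 = f(0.240000, -1.199367) = -0.841913
  k4 = f(0.480000, -1.404118) = -0.917971
  y ← -1.000000 + (0.48/6)·(k1 + 2k2 + 2k3 + k4) = -1.402655
x=0.480000, y=-1.402655:
  k1 = f(0.480000, -1.402655) = -0.916844
  k2 = f(0.720000, -1.622698) = -1.004677
  k3 = f(0.720000, -1.643778) = -1.020909
  k4 = f(0.960000, -1.892691) = -1.130972
  y ← -1.402655 + (0.48/6)·(k1 + 2k2 + 2k3 + k4) = -1.890574
y(0.96) ≈ -1.8906

-1.8906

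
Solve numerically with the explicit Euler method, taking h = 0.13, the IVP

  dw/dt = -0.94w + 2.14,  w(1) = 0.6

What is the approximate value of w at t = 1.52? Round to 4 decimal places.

Euler: w_{n+1} = w_n + h·f(t_n, w_n).
t=1.000000, w=0.600000: f=1.576000 → w ← 0.600000 + 0.13·1.576000 = 0.804880
t=1.130000, w=0.804880: f=1.383413 → w ← 0.804880 + 0.13·1.383413 = 0.984724
t=1.260000, w=0.984724: f=1.214360 → w ← 0.984724 + 0.13·1.214360 = 1.142590
t=1.390000, w=1.142590: f=1.065965 → w ← 1.142590 + 0.13·1.065965 = 1.281166
w(1.52) ≈ 1.2812

1.2812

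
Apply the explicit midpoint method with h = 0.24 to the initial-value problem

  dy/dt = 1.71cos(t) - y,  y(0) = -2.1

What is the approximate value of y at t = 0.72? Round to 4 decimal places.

Midpoint: k1 = f(t_n, y_n); k2 = f(t_n + h/2, y_n + (h/2)·k1); y_{n+1} = y_n + h·k2.
t=0.000000, y=-2.100000:
  k1 = f(0.000000, -2.100000) = 3.810000
  k2 = f(0.120000, -1.642800) = 3.340503
  y ← -2.100000 + 0.24·3.340503 = -1.298279
t=0.240000, y=-1.298279:
  k1 = f(0.240000, -1.298279) = 2.959267
  k2 = f(0.360000, -0.943167) = 2.543551
  y ← -1.298279 + 0.24·2.543551 = -0.687827
t=0.480000, y=-0.687827:
  k1 = f(0.480000, -0.687827) = 2.204588
  k2 = f(0.600000, -0.423277) = 1.834600
  y ← -0.687827 + 0.24·1.834600 = -0.247523
y(0.72) ≈ -0.2475

-0.2475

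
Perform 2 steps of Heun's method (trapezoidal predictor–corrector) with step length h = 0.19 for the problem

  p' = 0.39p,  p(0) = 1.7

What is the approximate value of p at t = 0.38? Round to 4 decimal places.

1.9713

Heun: k1 = f(t_n, p_n); k2 = f(t_n + h, p_n + h·k1); p_{n+1} = p_n + (h/2)·(k1 + k2).
t=0.000000, p=1.700000:
  k1 = f(0.000000, 1.700000) = 0.663000
  k2 = f(0.190000, 1.825970) = 0.712128
  p ← 1.700000 + (0.19/2)·(0.663000 + 0.712128) = 1.830637
t=0.190000, p=1.830637:
  k1 = f(0.190000, 1.830637) = 0.713949
  k2 = f(0.380000, 1.966287) = 0.766852
  p ← 1.830637 + (0.19/2)·(0.713949 + 0.766852) = 1.971313
p(0.38) ≈ 1.9713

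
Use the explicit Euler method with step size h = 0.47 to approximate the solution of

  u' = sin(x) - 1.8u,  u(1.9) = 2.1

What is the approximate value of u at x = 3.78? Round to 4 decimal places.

Euler: u_{n+1} = u_n + h·f(x_n, u_n).
x=1.900000, u=2.100000: f=-2.833700 → u ← 2.100000 + 0.47·(-2.833700) = 0.768161
x=2.370000, u=0.768161: f=-0.685412 → u ← 0.768161 + 0.47·(-0.685412) = 0.446017
x=2.840000, u=0.446017: f=-0.505790 → u ← 0.446017 + 0.47·(-0.505790) = 0.208296
x=3.310000, u=0.208296: f=-0.542545 → u ← 0.208296 + 0.47·(-0.542545) = -0.046700
u(3.78) ≈ -0.0467

-0.0467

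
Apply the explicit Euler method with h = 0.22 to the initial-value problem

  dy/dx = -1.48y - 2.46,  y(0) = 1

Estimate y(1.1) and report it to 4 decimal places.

Euler: y_{n+1} = y_n + h·f(x_n, y_n).
x=0.000000, y=1.000000: f=-3.940000 → y ← 1.000000 + 0.22·(-3.940000) = 0.133200
x=0.220000, y=0.133200: f=-2.657136 → y ← 0.133200 + 0.22·(-2.657136) = -0.451370
x=0.440000, y=-0.451370: f=-1.791973 → y ← -0.451370 + 0.22·(-1.791973) = -0.845604
x=0.660000, y=-0.845604: f=-1.208506 → y ← -0.845604 + 0.22·(-1.208506) = -1.111475
x=0.880000, y=-1.111475: f=-0.815017 → y ← -1.111475 + 0.22·(-0.815017) = -1.290779
y(1.1) ≈ -1.2908

-1.2908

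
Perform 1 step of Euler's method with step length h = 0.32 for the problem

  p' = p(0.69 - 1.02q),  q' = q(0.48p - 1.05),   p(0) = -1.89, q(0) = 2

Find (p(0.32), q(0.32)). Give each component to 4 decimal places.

Euler on (p,q): p_{n+1} = p_n + h·p', q_{n+1} = q_n + h·q'.
0.000000: (-1.890000, 2.000000); f=(2.551500, -3.914400) → (-1.073520, 0.747392)
(p(0.32), q(0.32)) ≈ (-1.0735, 0.7474)

-1.0735, 0.7474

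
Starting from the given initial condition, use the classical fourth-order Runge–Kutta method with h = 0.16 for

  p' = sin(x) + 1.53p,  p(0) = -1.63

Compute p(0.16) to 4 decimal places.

-2.0682

RK4: k1 = f(x_n, p_n); k2 = f(x_n + h/2, p_n + (h/2)·k1); k3 = f(x_n + h/2, p_n + (h/2)·k2); k4 = f(x_n + h, p_n + h·k3); p_{n+1} = p_n + (h/6)·(k1 + 2k2 + 2k3 + k4).
x=0.000000, p=-1.630000:
  k1 = f(0.000000, -1.630000) = -2.493900
  k2 = f(0.080000, -1.829512) = -2.719239
  k3 = f(0.080000, -1.847539) = -2.746820
  k4 = f(0.160000, -2.069491) = -3.007003
  p ← -1.630000 + (0.16/6)·(k1 + 2k2 + 2k3 + k4) = -2.068214
p(0.16) ≈ -2.0682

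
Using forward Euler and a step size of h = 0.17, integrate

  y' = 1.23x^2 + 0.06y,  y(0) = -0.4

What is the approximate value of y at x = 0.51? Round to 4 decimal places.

Euler: y_{n+1} = y_n + h·f(x_n, y_n).
x=0.000000, y=-0.400000: f=-0.024000 → y ← -0.400000 + 0.17·(-0.024000) = -0.404080
x=0.170000, y=-0.404080: f=0.011302 → y ← -0.404080 + 0.17·0.011302 = -0.402159
x=0.340000, y=-0.402159: f=0.118058 → y ← -0.402159 + 0.17·0.118058 = -0.382089
y(0.51) ≈ -0.3821

-0.3821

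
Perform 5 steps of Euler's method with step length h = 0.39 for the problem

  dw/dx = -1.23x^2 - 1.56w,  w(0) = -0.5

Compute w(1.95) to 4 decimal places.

Euler: w_{n+1} = w_n + h·f(x_n, w_n).
x=0.000000, w=-0.500000: f=0.780000 → w ← -0.500000 + 0.39·0.780000 = -0.195800
x=0.390000, w=-0.195800: f=0.118365 → w ← -0.195800 + 0.39·0.118365 = -0.149638
x=0.780000, w=-0.149638: f=-0.514897 → w ← -0.149638 + 0.39·(-0.514897) = -0.350448
x=1.170000, w=-0.350448: f=-1.137049 → w ← -0.350448 + 0.39·(-1.137049) = -0.793897
x=1.560000, w=-0.793897: f=-1.754849 → w ← -0.793897 + 0.39·(-1.754849) = -1.478288
w(1.95) ≈ -1.4783

-1.4783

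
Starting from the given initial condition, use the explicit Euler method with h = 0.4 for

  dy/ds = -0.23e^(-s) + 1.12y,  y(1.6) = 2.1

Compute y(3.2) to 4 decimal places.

Euler: y_{n+1} = y_n + h·f(s_n, y_n).
s=1.600000, y=2.100000: f=2.305564 → y ← 2.100000 + 0.4·2.305564 = 3.022226
s=2.000000, y=3.022226: f=3.353765 → y ← 3.022226 + 0.4·3.353765 = 4.363732
s=2.400000, y=4.363732: f=4.866514 → y ← 4.363732 + 0.4·4.866514 = 6.310337
s=2.800000, y=6.310337: f=7.053592 → y ← 6.310337 + 0.4·7.053592 = 9.131774
y(3.2) ≈ 9.1318

9.1318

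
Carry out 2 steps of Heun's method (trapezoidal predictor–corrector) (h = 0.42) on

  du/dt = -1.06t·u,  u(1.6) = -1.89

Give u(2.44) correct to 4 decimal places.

Heun: k1 = f(t_n, u_n); k2 = f(t_n + h, u_n + h·k1); u_{n+1} = u_n + (h/2)·(k1 + k2).
t=1.600000, u=-1.890000:
  k1 = f(1.600000, -1.890000) = 3.205440
  k2 = f(2.020000, -0.543715) = 1.164203
  u ← -1.890000 + (0.42/2)·(3.205440 + 1.164203) = -0.972375
t=2.020000, u=-0.972375:
  k1 = f(2.020000, -0.972375) = 2.082049
  k2 = f(2.440000, -0.097914) = 0.253245
  u ← -0.972375 + (0.42/2)·(2.082049 + 0.253245) = -0.481963
u(2.44) ≈ -0.4820

-0.4820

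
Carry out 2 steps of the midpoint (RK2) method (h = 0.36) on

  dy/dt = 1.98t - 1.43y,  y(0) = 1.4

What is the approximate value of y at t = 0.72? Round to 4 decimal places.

Midpoint: k1 = f(t_n, y_n); k2 = f(t_n + h/2, y_n + (h/2)·k1); y_{n+1} = y_n + h·k2.
t=0.000000, y=1.400000:
  k1 = f(0.000000, 1.400000) = -2.002000
  k2 = f(0.180000, 1.039640) = -1.130285
  y ← 1.400000 + 0.36·(-1.130285) = 0.993097
t=0.360000, y=0.993097:
  k1 = f(0.360000, 0.993097) = -0.707329
  k2 = f(0.540000, 0.865778) = -0.168863
  y ← 0.993097 + 0.36·(-0.168863) = 0.932307
y(0.72) ≈ 0.9323

0.9323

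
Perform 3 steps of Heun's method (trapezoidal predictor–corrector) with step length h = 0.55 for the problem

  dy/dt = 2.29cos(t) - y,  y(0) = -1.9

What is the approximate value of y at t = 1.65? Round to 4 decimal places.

0.2793

Heun: k1 = f(t_n, y_n); k2 = f(t_n + h, y_n + h·k1); y_{n+1} = y_n + (h/2)·(k1 + k2).
t=0.000000, y=-1.900000:
  k1 = f(0.000000, -1.900000) = 4.190000
  k2 = f(0.550000, 0.404500) = 1.547781
  y ← -1.900000 + (0.55/2)·(4.190000 + 1.547781) = -0.322110
t=0.550000, y=-0.322110:
  k1 = f(0.550000, -0.322110) = 2.274391
  k2 = f(1.100000, 0.928805) = 0.109930
  y ← -0.322110 + (0.55/2)·(2.274391 + 0.109930) = 0.333578
t=1.100000, y=0.333578:
  k1 = f(1.100000, 0.333578) = 0.705157
  k2 = f(1.650000, 0.721415) = -0.902601
  y ← 0.333578 + (0.55/2)·(0.705157 + (-0.902601)) = 0.279281
y(1.65) ≈ 0.2793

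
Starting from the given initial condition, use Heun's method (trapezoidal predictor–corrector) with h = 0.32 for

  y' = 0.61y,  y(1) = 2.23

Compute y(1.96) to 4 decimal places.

Heun: k1 = f(t_n, y_n); k2 = f(t_n + h, y_n + h·k1); y_{n+1} = y_n + (h/2)·(k1 + k2).
t=1.000000, y=2.230000:
  k1 = f(1.000000, 2.230000) = 1.360300
  k2 = f(1.320000, 2.665296) = 1.625831
  y ← 2.230000 + (0.32/2)·(1.360300 + 1.625831) = 2.707781
t=1.320000, y=2.707781:
  k1 = f(1.320000, 2.707781) = 1.651746
  k2 = f(1.640000, 3.236340) = 1.974167
  y ← 2.707781 + (0.32/2)·(1.651746 + 1.974167) = 3.287927
t=1.640000, y=3.287927:
  k1 = f(1.640000, 3.287927) = 2.005636
  k2 = f(1.960000, 3.929730) = 2.397136
  y ← 3.287927 + (0.32/2)·(2.005636 + 2.397136) = 3.992370
y(1.96) ≈ 3.9924

3.9924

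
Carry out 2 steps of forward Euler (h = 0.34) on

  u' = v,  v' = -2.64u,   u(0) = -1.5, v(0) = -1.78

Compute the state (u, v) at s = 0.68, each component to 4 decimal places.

-2.2526, 1.4560

Euler on (u,v): u_{n+1} = u_n + h·u', v_{n+1} = v_n + h·v'.
0.000000: (-1.500000, -1.780000); f=(-1.780000, 3.960000) → (-2.105200, -0.433600)
0.340000: (-2.105200, -0.433600); f=(-0.433600, 5.557728) → (-2.252624, 1.456028)
(u(0.68), v(0.68)) ≈ (-2.2526, 1.4560)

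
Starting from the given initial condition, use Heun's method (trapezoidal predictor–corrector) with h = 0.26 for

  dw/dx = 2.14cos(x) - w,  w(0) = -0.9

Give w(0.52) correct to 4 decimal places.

0.2688

Heun: k1 = f(x_n, w_n); k2 = f(x_n + h, w_n + h·k1); w_{n+1} = w_n + (h/2)·(k1 + k2).
x=0.000000, w=-0.900000:
  k1 = f(0.000000, -0.900000) = 3.040000
  k2 = f(0.260000, -0.109600) = 2.177675
  w ← -0.900000 + (0.26/2)·(3.040000 + 2.177675) = -0.221702
x=0.260000, w=-0.221702:
  k1 = f(0.260000, -0.221702) = 2.289777
  k2 = f(0.520000, 0.373640) = 1.483493
  w ← -0.221702 + (0.26/2)·(2.289777 + 1.483493) = 0.268823
w(0.52) ≈ 0.2688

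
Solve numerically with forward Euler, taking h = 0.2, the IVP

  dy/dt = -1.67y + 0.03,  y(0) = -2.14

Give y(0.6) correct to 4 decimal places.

Euler: y_{n+1} = y_n + h·f(t_n, y_n).
t=0.000000, y=-2.140000: f=3.603800 → y ← -2.140000 + 0.2·3.603800 = -1.419240
t=0.200000, y=-1.419240: f=2.400131 → y ← -1.419240 + 0.2·2.400131 = -0.939214
t=0.400000, y=-0.939214: f=1.598487 → y ← -0.939214 + 0.2·1.598487 = -0.619516
y(0.6) ≈ -0.6195

-0.6195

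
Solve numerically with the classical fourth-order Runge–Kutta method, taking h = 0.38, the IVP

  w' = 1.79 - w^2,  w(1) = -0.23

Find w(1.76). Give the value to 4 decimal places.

0.9185

RK4: k1 = f(x_n, w_n); k2 = f(x_n + h/2, w_n + (h/2)·k1); k3 = f(x_n + h/2, w_n + (h/2)·k2); k4 = f(x_n + h, w_n + h·k3); w_{n+1} = w_n + (h/6)·(k1 + 2k2 + 2k3 + k4).
x=1.000000, w=-0.230000:
  k1 = f(1.000000, -0.230000) = 1.737100
  k2 = f(1.190000, 0.100049) = 1.779990
  k3 = f(1.190000, 0.108198) = 1.778293
  k4 = f(1.380000, 0.445751) = 1.591306
  w ← -0.230000 + (0.38/6)·(k1 + 2k2 + 2k3 + k4) = 0.431515
x=1.380000, w=0.431515:
  k1 = f(1.380000, 0.431515) = 1.603795
  k2 = f(1.570000, 0.736236) = 1.247957
  k3 = f(1.570000, 0.668627) = 1.342938
  k4 = f(1.760000, 0.941831) = 0.902953
  w ← 0.431515 + (0.38/6)·(k1 + 2k2 + 2k3 + k4) = 0.918456
w(1.76) ≈ 0.9185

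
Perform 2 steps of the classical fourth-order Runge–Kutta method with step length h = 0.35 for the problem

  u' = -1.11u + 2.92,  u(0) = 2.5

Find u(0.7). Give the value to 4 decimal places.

RK4: k1 = f(t_n, u_n); k2 = f(t_n + h/2, u_n + (h/2)·k1); k3 = f(t_n + h/2, u_n + (h/2)·k2); k4 = f(t_n + h, u_n + h·k3); u_{n+1} = u_n + (h/6)·(k1 + 2k2 + 2k3 + k4).
t=0.000000, u=2.500000:
  k1 = f(0.000000, 2.500000) = 0.145000
  k2 = f(0.175000, 2.525375) = 0.116834
  k3 = f(0.175000, 2.520446) = 0.122305
  k4 = f(0.350000, 2.542807) = 0.097484
  u ← 2.500000 + (0.35/6)·(k1 + 2k2 + 2k3 + k4) = 2.542044
t=0.350000, u=2.542044:
  k1 = f(0.350000, 2.542044) = 0.098331
  k2 = f(0.525000, 2.559252) = 0.079230
  k3 = f(0.525000, 2.555910) = 0.082940
  k4 = f(0.700000, 2.571074) = 0.066108
  u ← 2.542044 + (0.35/6)·(k1 + 2k2 + 2k3 + k4) = 2.570557
u(0.7) ≈ 2.5706

2.5706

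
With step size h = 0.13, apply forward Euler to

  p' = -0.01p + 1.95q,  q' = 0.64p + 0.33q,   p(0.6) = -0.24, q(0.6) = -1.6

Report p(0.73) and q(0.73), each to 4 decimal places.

-0.6453, -1.6886

Euler on (p,q): p_{n+1} = p_n + h·p', q_{n+1} = q_n + h·q'.
0.600000: (-0.240000, -1.600000); f=(-3.117600, -0.681600) → (-0.645288, -1.688608)
(p(0.73), q(0.73)) ≈ (-0.6453, -1.6886)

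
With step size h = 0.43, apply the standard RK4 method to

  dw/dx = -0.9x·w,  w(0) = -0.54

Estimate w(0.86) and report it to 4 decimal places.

-0.3871

RK4: k1 = f(x_n, w_n); k2 = f(x_n + h/2, w_n + (h/2)·k1); k3 = f(x_n + h/2, w_n + (h/2)·k2); k4 = f(x_n + h, w_n + h·k3); w_{n+1} = w_n + (h/6)·(k1 + 2k2 + 2k3 + k4).
x=0.000000, w=-0.540000:
  k1 = f(0.000000, -0.540000) = 0.000000
  k2 = f(0.215000, -0.540000) = 0.104490
  k3 = f(0.215000, -0.517535) = 0.100143
  k4 = f(0.430000, -0.496939) = 0.192315
  w ← -0.540000 + (0.43/6)·(k1 + 2k2 + 2k3 + k4) = -0.496887
x=0.430000, w=-0.496887:
  k1 = f(0.430000, -0.496887) = 0.192295
  k2 = f(0.645000, -0.455543) = 0.264443
  k3 = f(0.645000, -0.440031) = 0.255438
  k4 = f(0.860000, -0.387048) = 0.299575
  w ← -0.496887 + (0.43/6)·(k1 + 2k2 + 2k3 + k4) = -0.387120
w(0.86) ≈ -0.3871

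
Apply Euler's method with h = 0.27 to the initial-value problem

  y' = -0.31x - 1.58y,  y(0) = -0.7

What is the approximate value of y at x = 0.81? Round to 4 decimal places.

-0.1901

Euler: y_{n+1} = y_n + h·f(x_n, y_n).
x=0.000000, y=-0.700000: f=1.106000 → y ← -0.700000 + 0.27·1.106000 = -0.401380
x=0.270000, y=-0.401380: f=0.550480 → y ← -0.401380 + 0.27·0.550480 = -0.252750
x=0.540000, y=-0.252750: f=0.231945 → y ← -0.252750 + 0.27·0.231945 = -0.190125
y(0.81) ≈ -0.1901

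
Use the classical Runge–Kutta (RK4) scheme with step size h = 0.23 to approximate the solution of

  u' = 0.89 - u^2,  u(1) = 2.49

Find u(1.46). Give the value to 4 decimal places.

RK4: k1 = f(t_n, u_n); k2 = f(t_n + h/2, u_n + (h/2)·k1); k3 = f(t_n + h/2, u_n + (h/2)·k2); k4 = f(t_n + h, u_n + h·k3); u_{n+1} = u_n + (h/6)·(k1 + 2k2 + 2k3 + k4).
t=1.000000, u=2.490000:
  k1 = f(1.000000, 2.490000) = -5.310100
  k2 = f(1.115000, 1.879339) = -2.641913
  k3 = f(1.115000, 2.186180) = -3.889383
  k4 = f(1.230000, 1.595442) = -1.655435
  u ← 2.490000 + (0.23/6)·(k1 + 2k2 + 2k3 + k4) = 1.722255
t=1.230000, u=1.722255:
  k1 = f(1.230000, 1.722255) = -2.076163
  k2 = f(1.345000, 1.483496) = -1.310762
  k3 = f(1.345000, 1.571518) = -1.579667
  k4 = f(1.460000, 1.358932) = -0.956695
  u ← 1.722255 + (0.23/6)·(k1 + 2k2 + 2k3 + k4) = 1.384396
u(1.46) ≈ 1.3844

1.3844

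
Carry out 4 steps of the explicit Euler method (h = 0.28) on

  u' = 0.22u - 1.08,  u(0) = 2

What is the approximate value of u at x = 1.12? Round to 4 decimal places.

1.2142

Euler: u_{n+1} = u_n + h·f(x_n, u_n).
x=0.000000, u=2.000000: f=-0.640000 → u ← 2.000000 + 0.28·(-0.640000) = 1.820800
x=0.280000, u=1.820800: f=-0.679424 → u ← 1.820800 + 0.28·(-0.679424) = 1.630561
x=0.560000, u=1.630561: f=-0.721277 → u ← 1.630561 + 0.28·(-0.721277) = 1.428604
x=0.840000, u=1.428604: f=-0.765707 → u ← 1.428604 + 0.28·(-0.765707) = 1.214206
u(1.12) ≈ 1.2142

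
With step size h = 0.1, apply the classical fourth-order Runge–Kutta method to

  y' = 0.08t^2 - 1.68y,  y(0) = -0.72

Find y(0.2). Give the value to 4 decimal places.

RK4: k1 = f(t_n, y_n); k2 = f(t_n + h/2, y_n + (h/2)·k1); k3 = f(t_n + h/2, y_n + (h/2)·k2); k4 = f(t_n + h, y_n + h·k3); y_{n+1} = y_n + (h/6)·(k1 + 2k2 + 2k3 + k4).
t=0.000000, y=-0.720000:
  k1 = f(0.000000, -0.720000) = 1.209600
  k2 = f(0.050000, -0.659520) = 1.108194
  k3 = f(0.050000, -0.664590) = 1.116712
  k4 = f(0.100000, -0.608329) = 1.022792
  y ← -0.720000 + (0.1/6)·(k1 + 2k2 + 2k3 + k4) = -0.608630
t=0.100000, y=-0.608630:
  k1 = f(0.100000, -0.608630) = 1.023298
  k2 = f(0.150000, -0.557465) = 0.938341
  k3 = f(0.150000, -0.561713) = 0.945478
  k4 = f(0.200000, -0.514082) = 0.866858
  y ← -0.608630 + (0.1/6)·(k1 + 2k2 + 2k3 + k4) = -0.514333
y(0.2) ≈ -0.5143

-0.5143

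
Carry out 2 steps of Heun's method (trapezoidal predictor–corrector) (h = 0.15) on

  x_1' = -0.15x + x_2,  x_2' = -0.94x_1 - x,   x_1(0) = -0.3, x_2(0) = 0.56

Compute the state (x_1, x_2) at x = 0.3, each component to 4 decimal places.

-0.1312, 0.5757

Heun on (x_1,x_2): k1 = f(x_n, state_n); k2 = f(x_n + h, state_n + h·k1); state_{n+1} = state_n + (h/2)·(k1 + k2).
0.000000: (-0.300000, 0.560000)
  k1 = (0.560000, 0.282000)
  predictor → (-0.216000, 0.602300)
  k2 = (0.579800, 0.053040)
  → (-0.214515, 0.585128)
0.150000: (-0.214515, 0.585128)
  k1 = (0.562628, 0.051644)
  predictor → (-0.130121, 0.592875)
  k2 = (0.547875, -0.177686)
  → (-0.131227, 0.575675)
(x_1(0.3), x_2(0.3)) ≈ (-0.1312, 0.5757)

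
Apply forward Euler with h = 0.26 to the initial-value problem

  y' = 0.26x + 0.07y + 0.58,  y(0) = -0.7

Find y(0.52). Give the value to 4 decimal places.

-0.4038

Euler: y_{n+1} = y_n + h·f(x_n, y_n).
x=0.000000, y=-0.700000: f=0.531000 → y ← -0.700000 + 0.26·0.531000 = -0.561940
x=0.260000, y=-0.561940: f=0.608264 → y ← -0.561940 + 0.26·0.608264 = -0.403791
y(0.52) ≈ -0.4038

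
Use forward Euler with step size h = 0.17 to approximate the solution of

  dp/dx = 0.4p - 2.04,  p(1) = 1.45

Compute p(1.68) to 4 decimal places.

Euler: p_{n+1} = p_n + h·f(x_n, p_n).
x=1.000000, p=1.450000: f=-1.460000 → p ← 1.450000 + 0.17·(-1.460000) = 1.201800
x=1.170000, p=1.201800: f=-1.559280 → p ← 1.201800 + 0.17·(-1.559280) = 0.936722
x=1.340000, p=0.936722: f=-1.665311 → p ← 0.936722 + 0.17·(-1.665311) = 0.653620
x=1.510000, p=0.653620: f=-1.778552 → p ← 0.653620 + 0.17·(-1.778552) = 0.351266
p(1.68) ≈ 0.3513

0.3513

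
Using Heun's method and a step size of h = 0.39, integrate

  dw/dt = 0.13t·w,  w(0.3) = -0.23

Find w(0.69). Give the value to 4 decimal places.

-0.2358

Heun: k1 = f(t_n, w_n); k2 = f(t_n + h, w_n + h·k1); w_{n+1} = w_n + (h/2)·(k1 + k2).
t=0.300000, w=-0.230000:
  k1 = f(0.300000, -0.230000) = -0.008970
  k2 = f(0.690000, -0.233498) = -0.020945
  w ← -0.230000 + (0.39/2)·(-0.008970 + (-0.020945)) = -0.235833
w(0.69) ≈ -0.2358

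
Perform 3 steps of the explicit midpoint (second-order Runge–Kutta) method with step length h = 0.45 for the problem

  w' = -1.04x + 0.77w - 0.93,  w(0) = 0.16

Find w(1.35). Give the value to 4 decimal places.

Midpoint: k1 = f(x_n, w_n); k2 = f(x_n + h/2, w_n + (h/2)·k1); w_{n+1} = w_n + h·k2.
x=0.000000, w=0.160000:
  k1 = f(0.000000, 0.160000) = -0.806800
  k2 = f(0.225000, -0.021530) = -1.180578
  w ← 0.160000 + 0.45·(-1.180578) = -0.371260
x=0.450000, w=-0.371260:
  k1 = f(0.450000, -0.371260) = -1.683870
  k2 = f(0.675000, -0.750131) = -2.209601
  w ← -0.371260 + 0.45·(-2.209601) = -1.365581
x=0.900000, w=-1.365581:
  k1 = f(0.900000, -1.365581) = -2.917497
  k2 = f(1.125000, -2.022017) = -3.656953
  w ← -1.365581 + 0.45·(-3.656953) = -3.011210
w(1.35) ≈ -3.0112

-3.0112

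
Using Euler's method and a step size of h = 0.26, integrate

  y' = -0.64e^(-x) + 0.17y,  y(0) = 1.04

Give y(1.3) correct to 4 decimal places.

Euler: y_{n+1} = y_n + h·f(x_n, y_n).
x=0.000000, y=1.040000: f=-0.463200 → y ← 1.040000 + 0.26·(-0.463200) = 0.919568
x=0.260000, y=0.919568: f=-0.337146 → y ← 0.919568 + 0.26·(-0.337146) = 0.831910
x=0.520000, y=0.831910: f=-0.239068 → y ← 0.831910 + 0.26·(-0.239068) = 0.769752
x=0.780000, y=0.769752: f=-0.162522 → y ← 0.769752 + 0.26·(-0.162522) = 0.727496
x=1.040000, y=0.727496: f=-0.102537 → y ← 0.727496 + 0.26·(-0.102537) = 0.700837
y(1.3) ≈ 0.7008

0.7008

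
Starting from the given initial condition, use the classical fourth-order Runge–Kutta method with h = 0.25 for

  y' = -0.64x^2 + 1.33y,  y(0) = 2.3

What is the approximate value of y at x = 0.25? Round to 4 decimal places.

3.2035

RK4: k1 = f(x_n, y_n); k2 = f(x_n + h/2, y_n + (h/2)·k1); k3 = f(x_n + h/2, y_n + (h/2)·k2); k4 = f(x_n + h, y_n + h·k3); y_{n+1} = y_n + (h/6)·(k1 + 2k2 + 2k3 + k4).
x=0.000000, y=2.300000:
  k1 = f(0.000000, 2.300000) = 3.059000
  k2 = f(0.125000, 2.682375) = 3.557559
  k3 = f(0.125000, 2.744695) = 3.640444
  k4 = f(0.250000, 3.210111) = 4.229448
  y ← 2.300000 + (0.25/6)·(k1 + 2k2 + 2k3 + k4) = 3.203519
y(0.25) ≈ 3.2035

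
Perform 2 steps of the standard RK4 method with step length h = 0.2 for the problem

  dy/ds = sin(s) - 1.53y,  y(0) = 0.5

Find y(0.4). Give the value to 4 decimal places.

0.3361

RK4: k1 = f(s_n, y_n); k2 = f(s_n + h/2, y_n + (h/2)·k1); k3 = f(s_n + h/2, y_n + (h/2)·k2); k4 = f(s_n + h, y_n + h·k3); y_{n+1} = y_n + (h/6)·(k1 + 2k2 + 2k3 + k4).
s=0.000000, y=0.500000:
  k1 = f(0.000000, 0.500000) = -0.765000
  k2 = f(0.100000, 0.423500) = -0.548122
  k3 = f(0.100000, 0.445188) = -0.581304
  k4 = f(0.200000, 0.383739) = -0.388452
  y ← 0.500000 + (0.2/6)·(k1 + 2k2 + 2k3 + k4) = 0.386257
s=0.200000, y=0.386257:
  k1 = f(0.200000, 0.386257) = -0.392303
  k2 = f(0.300000, 0.347026) = -0.235430
  k3 = f(0.300000, 0.362714) = -0.259432
  k4 = f(0.400000, 0.334370) = -0.122168
  y ← 0.386257 + (0.2/6)·(k1 + 2k2 + 2k3 + k4) = 0.336117
y(0.4) ≈ 0.3361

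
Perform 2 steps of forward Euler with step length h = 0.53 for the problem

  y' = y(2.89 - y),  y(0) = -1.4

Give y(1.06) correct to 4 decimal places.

-22.7362

Euler: y_{n+1} = y_n + h·f(x_n, y_n).
x=0.000000, y=-1.400000: f=-6.006000 → y ← -1.400000 + 0.53·(-6.006000) = -4.583180
x=0.530000, y=-4.583180: f=-34.250929 → y ← -4.583180 + 0.53·(-34.250929) = -22.736172
y(1.06) ≈ -22.7362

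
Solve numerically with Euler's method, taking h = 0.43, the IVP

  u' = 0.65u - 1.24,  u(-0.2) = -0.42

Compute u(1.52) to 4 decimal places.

-4.3309

Euler: u_{n+1} = u_n + h·f(t_n, u_n).
t=-0.200000, u=-0.420000: f=-1.513000 → u ← -0.420000 + 0.43·(-1.513000) = -1.070590
t=0.230000, u=-1.070590: f=-1.935884 → u ← -1.070590 + 0.43·(-1.935884) = -1.903020
t=0.660000, u=-1.903020: f=-2.476963 → u ← -1.903020 + 0.43·(-2.476963) = -2.968114
t=1.090000, u=-2.968114: f=-3.169274 → u ← -2.968114 + 0.43·(-3.169274) = -4.330902
u(1.52) ≈ -4.3309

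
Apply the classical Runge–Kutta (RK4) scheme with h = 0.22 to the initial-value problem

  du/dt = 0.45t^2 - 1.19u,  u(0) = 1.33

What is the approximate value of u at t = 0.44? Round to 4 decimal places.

0.7992

RK4: k1 = f(t_n, u_n); k2 = f(t_n + h/2, u_n + (h/2)·k1); k3 = f(t_n + h/2, u_n + (h/2)·k2); k4 = f(t_n + h, u_n + h·k3); u_{n+1} = u_n + (h/6)·(k1 + 2k2 + 2k3 + k4).
t=0.000000, u=1.330000:
  k1 = f(0.000000, 1.330000) = -1.582700
  k2 = f(0.110000, 1.155903) = -1.370080
  k3 = f(0.110000, 1.179291) = -1.397912
  k4 = f(0.220000, 1.022459) = -1.194947
  u ← 1.330000 + (0.22/6)·(k1 + 2k2 + 2k3 + k4) = 1.025167
t=0.220000, u=1.025167:
  k1 = f(0.220000, 1.025167) = -1.198169
  k2 = f(0.330000, 0.893368) = -1.014103
  k3 = f(0.330000, 0.913616) = -1.038198
  k4 = f(0.440000, 0.796763) = -0.861029
  u ← 1.025167 + (0.22/6)·(k1 + 2k2 + 2k3 + k4) = 0.799161
u(0.44) ≈ 0.7992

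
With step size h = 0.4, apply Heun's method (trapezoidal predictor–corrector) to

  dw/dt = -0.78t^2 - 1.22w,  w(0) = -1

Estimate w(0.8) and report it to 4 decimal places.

Heun: k1 = f(t_n, w_n); k2 = f(t_n + h, w_n + h·k1); w_{n+1} = w_n + (h/2)·(k1 + k2).
t=0.000000, w=-1.000000:
  k1 = f(0.000000, -1.000000) = 1.220000
  k2 = f(0.400000, -0.512000) = 0.499840
  w ← -1.000000 + (0.4/2)·(1.220000 + 0.499840) = -0.656032
t=0.400000, w=-0.656032:
  k1 = f(0.400000, -0.656032) = 0.675559
  k2 = f(0.800000, -0.385808) = -0.028514
  w ← -0.656032 + (0.4/2)·(0.675559 + (-0.028514)) = -0.526623
w(0.8) ≈ -0.5266

-0.5266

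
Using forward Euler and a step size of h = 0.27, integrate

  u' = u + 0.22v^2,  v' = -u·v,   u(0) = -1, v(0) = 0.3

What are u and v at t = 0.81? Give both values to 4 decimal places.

Euler on (u,v): u_{n+1} = u_n + h·u', v_{n+1} = v_n + h·v'.
0.000000: (-1.000000, 0.300000); f=(-0.980200, 0.300000) → (-1.264654, 0.381000)
0.270000: (-1.264654, 0.381000); f=(-1.232719, 0.481833) → (-1.597488, 0.511095)
0.540000: (-1.597488, 0.511095); f=(-1.540020, 0.816468) → (-2.013293, 0.731541)
(u(0.81), v(0.81)) ≈ (-2.0133, 0.7315)

-2.0133, 0.7315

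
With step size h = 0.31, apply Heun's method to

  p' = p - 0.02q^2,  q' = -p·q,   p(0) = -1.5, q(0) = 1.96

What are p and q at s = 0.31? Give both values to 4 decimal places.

Heun on (p,q): k1 = f(s_n, state_n); k2 = f(s_n + h, state_n + h·k1); state_{n+1} = state_n + (h/2)·(k1 + k2).
0.000000: (-1.500000, 1.960000)
  k1 = (-1.576832, 2.940000)
  predictor → (-1.988818, 2.871400)
  k2 = (-2.153717, 5.710692)
  → (-2.078235, 3.300857)
(p(0.31), q(0.31)) ≈ (-2.0782, 3.3009)

-2.0782, 3.3009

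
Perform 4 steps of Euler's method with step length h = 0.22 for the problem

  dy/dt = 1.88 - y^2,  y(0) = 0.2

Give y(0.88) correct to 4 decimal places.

1.2766

Euler: y_{n+1} = y_n + h·f(t_n, y_n).
t=0.000000, y=0.200000: f=1.840000 → y ← 0.200000 + 0.22·1.840000 = 0.604800
t=0.220000, y=0.604800: f=1.514217 → y ← 0.604800 + 0.22·1.514217 = 0.937928
t=0.440000, y=0.937928: f=1.000292 → y ← 0.937928 + 0.22·1.000292 = 1.157992
t=0.660000, y=1.157992: f=0.539055 → y ← 1.157992 + 0.22·0.539055 = 1.276584
y(0.88) ≈ 1.2766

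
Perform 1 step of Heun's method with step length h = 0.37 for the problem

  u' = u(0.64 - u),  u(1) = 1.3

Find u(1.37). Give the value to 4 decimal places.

Heun: k1 = f(t_n, u_n); k2 = f(t_n + h, u_n + h·k1); u_{n+1} = u_n + (h/2)·(k1 + k2).
t=1.000000, u=1.300000:
  k1 = f(1.000000, 1.300000) = -0.858000
  k2 = f(1.370000, 0.982540) = -0.336559
  u ← 1.300000 + (0.37/2)·(-0.858000 + (-0.336559)) = 1.079007
u(1.37) ≈ 1.0790

1.0790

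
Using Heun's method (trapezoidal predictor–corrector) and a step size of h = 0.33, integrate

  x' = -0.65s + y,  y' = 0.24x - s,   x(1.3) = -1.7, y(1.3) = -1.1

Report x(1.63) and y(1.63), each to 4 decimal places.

Heun on (x,y): k1 = f(s_n, state_n); k2 = f(s_n + h, state_n + h·k1); state_{n+1} = state_n + (h/2)·(k1 + k2).
1.300000: (-1.700000, -1.100000)
  k1 = (-1.945000, -1.708000)
  predictor → (-2.341850, -1.663640)
  k2 = (-2.723140, -2.192044)
  → (-2.470243, -1.743507)
(x(1.63), y(1.63)) ≈ (-2.4702, -1.7435)

-2.4702, -1.7435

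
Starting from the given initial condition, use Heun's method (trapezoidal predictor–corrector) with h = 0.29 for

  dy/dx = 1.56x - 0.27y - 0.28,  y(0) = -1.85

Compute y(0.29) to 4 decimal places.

Heun: k1 = f(x_n, y_n); k2 = f(x_n + h, y_n + h·k1); y_{n+1} = y_n + (h/2)·(k1 + k2).
x=0.000000, y=-1.850000:
  k1 = f(0.000000, -1.850000) = 0.219500
  k2 = f(0.290000, -1.786345) = 0.654713
  y ← -1.850000 + (0.29/2)·(0.219500 + 0.654713) = -1.723239
y(0.29) ≈ -1.7232

-1.7232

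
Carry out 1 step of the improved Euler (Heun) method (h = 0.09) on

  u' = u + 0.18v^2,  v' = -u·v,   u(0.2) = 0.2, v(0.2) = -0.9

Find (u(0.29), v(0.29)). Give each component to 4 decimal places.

Heun on (u,v): k1 = f(x_n, state_n); k2 = f(x_n + h, state_n + h·k1); state_{n+1} = state_n + (h/2)·(k1 + k2).
0.200000: (0.200000, -0.900000)
  k1 = (0.345800, 0.180000)
  predictor → (0.231122, -0.883800)
  k2 = (0.371720, 0.204266)
  → (0.232288, -0.882708)
(u(0.29), v(0.29)) ≈ (0.2323, -0.8827)

0.2323, -0.8827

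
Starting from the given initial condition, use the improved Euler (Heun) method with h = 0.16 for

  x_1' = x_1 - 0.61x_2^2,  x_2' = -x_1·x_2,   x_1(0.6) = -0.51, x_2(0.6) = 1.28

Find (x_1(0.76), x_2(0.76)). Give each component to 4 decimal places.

Heun on (x_1,x_2): k1 = f(s_n, state_n); k2 = f(s_n + h, state_n + h·k1); state_{n+1} = state_n + (h/2)·(k1 + k2).
0.600000: (-0.510000, 1.280000)
  k1 = (-1.509424, 0.652800)
  predictor → (-0.751508, 1.384448)
  k2 = (-1.920693, 1.040424)
  → (-0.784409, 1.415458)
(x_1(0.76), x_2(0.76)) ≈ (-0.7844, 1.4155)

-0.7844, 1.4155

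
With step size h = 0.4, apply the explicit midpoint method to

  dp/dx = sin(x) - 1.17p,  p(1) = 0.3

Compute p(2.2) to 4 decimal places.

Midpoint: k1 = f(x_n, p_n); k2 = f(x_n + h/2, p_n + (h/2)·k1); p_{n+1} = p_n + h·k2.
x=1.000000, p=0.300000:
  k1 = f(1.000000, 0.300000) = 0.490471
  k2 = f(1.200000, 0.398094) = 0.466269
  p ← 0.300000 + 0.4·0.466269 = 0.486508
x=1.400000, p=0.486508:
  k1 = f(1.400000, 0.486508) = 0.416236
  k2 = f(1.600000, 0.569755) = 0.332961
  p ← 0.486508 + 0.4·0.332961 = 0.619692
x=1.800000, p=0.619692:
  k1 = f(1.800000, 0.619692) = 0.248808
  k2 = f(2.000000, 0.669453) = 0.126037
  p ← 0.619692 + 0.4·0.126037 = 0.670107
p(2.2) ≈ 0.6701

0.6701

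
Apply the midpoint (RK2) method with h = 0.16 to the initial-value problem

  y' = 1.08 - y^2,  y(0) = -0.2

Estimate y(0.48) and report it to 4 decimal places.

0.3074

Midpoint: k1 = f(s_n, y_n); k2 = f(s_n + h/2, y_n + (h/2)·k1); y_{n+1} = y_n + h·k2.
s=0.000000, y=-0.200000:
  k1 = f(0.000000, -0.200000) = 1.040000
  k2 = f(0.080000, -0.116800) = 1.066358
  y ← -0.200000 + 0.16·1.066358 = -0.029383
s=0.160000, y=-0.029383:
  k1 = f(0.160000, -0.029383) = 1.079137
  k2 = f(0.240000, 0.056948) = 1.076757
  y ← -0.029383 + 0.16·1.076757 = 0.142898
s=0.320000, y=0.142898:
  k1 = f(0.320000, 0.142898) = 1.059580
  k2 = f(0.400000, 0.227665) = 1.028169
  y ← 0.142898 + 0.16·1.028169 = 0.307405
y(0.48) ≈ 0.3074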